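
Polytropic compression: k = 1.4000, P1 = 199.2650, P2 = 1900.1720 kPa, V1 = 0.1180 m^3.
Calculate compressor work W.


(k-1)/k = 0.2857
(P2/P1)^exp = 1.9047
W = 3.5000 * 199.2650 * 0.1180 * (1.9047 - 1) = 74.4504 kJ

74.4504 kJ


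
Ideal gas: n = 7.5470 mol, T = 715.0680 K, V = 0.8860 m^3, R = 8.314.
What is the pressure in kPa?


P = nRT/V = 7.5470 * 8.314 * 715.0680 / 0.8860
= 44867.4837 / 0.8860 = 50640.5008 Pa = 50.6405 kPa

50.6405 kPa


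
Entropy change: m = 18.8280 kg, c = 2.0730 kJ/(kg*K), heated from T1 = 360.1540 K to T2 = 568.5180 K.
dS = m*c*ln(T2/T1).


T2/T1 = 1.5785
ln(T2/T1) = 0.4565
dS = 18.8280 * 2.0730 * 0.4565 = 17.8174 kJ/K

17.8174 kJ/K


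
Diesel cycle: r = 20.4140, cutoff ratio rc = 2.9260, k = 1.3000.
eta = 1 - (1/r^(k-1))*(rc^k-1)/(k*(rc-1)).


r^(k-1) = 2.4716
rc^k = 4.0379
eta = 0.5091 = 50.9096%

50.9096%


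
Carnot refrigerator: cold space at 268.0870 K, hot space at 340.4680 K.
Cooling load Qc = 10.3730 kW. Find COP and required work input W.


COP = 268.0870 / 72.3810 = 3.7038
W = 10.3730 / 3.7038 = 2.8006 kW

COP = 3.7038, W = 2.8006 kW


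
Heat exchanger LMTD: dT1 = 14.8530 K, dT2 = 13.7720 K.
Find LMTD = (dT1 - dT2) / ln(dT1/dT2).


dT1/dT2 = 1.0785
ln(dT1/dT2) = 0.0756
LMTD = 1.0810 / 0.0756 = 14.3057 K

14.3057 K


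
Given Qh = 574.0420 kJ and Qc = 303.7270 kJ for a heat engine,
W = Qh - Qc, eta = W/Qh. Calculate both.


W = 574.0420 - 303.7270 = 270.3150 kJ
eta = 270.3150 / 574.0420 = 0.4709 = 47.0898%

W = 270.3150 kJ, eta = 47.0898%


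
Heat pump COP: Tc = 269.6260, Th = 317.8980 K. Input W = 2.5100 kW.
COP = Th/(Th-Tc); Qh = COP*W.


COP = 317.8980 / 48.2720 = 6.5856
Qh = 6.5856 * 2.5100 = 16.5297 kW

COP = 6.5856, Qh = 16.5297 kW


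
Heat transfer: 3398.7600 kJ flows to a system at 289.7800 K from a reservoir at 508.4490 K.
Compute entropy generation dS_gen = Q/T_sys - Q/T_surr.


dS_sys = 3398.7600/289.7800 = 11.7288 kJ/K
dS_surr = -3398.7600/508.4490 = -6.6846 kJ/K
dS_gen = 11.7288 - 6.6846 = 5.0442 kJ/K (irreversible)

dS_gen = 5.0442 kJ/K, irreversible


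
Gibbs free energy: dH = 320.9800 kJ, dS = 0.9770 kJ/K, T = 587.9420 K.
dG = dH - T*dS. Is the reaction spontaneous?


T*dS = 587.9420 * 0.9770 = 574.4193 kJ
dG = 320.9800 - 574.4193 = -253.4393 kJ (spontaneous)

dG = -253.4393 kJ, spontaneous


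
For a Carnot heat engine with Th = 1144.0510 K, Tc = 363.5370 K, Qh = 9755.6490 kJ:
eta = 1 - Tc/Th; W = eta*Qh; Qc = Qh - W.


eta = 1 - 363.5370/1144.0510 = 0.6822
W = 0.6822 * 9755.6490 = 6655.6654 kJ
Qc = 9755.6490 - 6655.6654 = 3099.9836 kJ

eta = 68.2237%, W = 6655.6654 kJ, Qc = 3099.9836 kJ


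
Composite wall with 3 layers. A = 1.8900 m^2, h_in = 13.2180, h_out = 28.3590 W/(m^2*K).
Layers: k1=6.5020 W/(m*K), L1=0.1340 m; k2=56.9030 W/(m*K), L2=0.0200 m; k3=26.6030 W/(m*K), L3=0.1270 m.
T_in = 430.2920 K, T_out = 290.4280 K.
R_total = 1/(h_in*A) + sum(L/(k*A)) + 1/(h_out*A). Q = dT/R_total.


R_conv_in = 1/(13.2180*1.8900) = 0.0400
R_1 = 0.1340/(6.5020*1.8900) = 0.0109
R_2 = 0.0200/(56.9030*1.8900) = 0.0002
R_3 = 0.1270/(26.6030*1.8900) = 0.0025
R_conv_out = 1/(28.3590*1.8900) = 0.0187
R_total = 0.0723 K/W
Q = 139.8640 / 0.0723 = 1934.4385 W

R_total = 0.0723 K/W, Q = 1934.4385 W


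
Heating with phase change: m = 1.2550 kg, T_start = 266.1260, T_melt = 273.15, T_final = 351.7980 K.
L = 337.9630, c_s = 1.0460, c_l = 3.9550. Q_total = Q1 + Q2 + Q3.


Q1 (sensible, solid) = 1.2550 * 1.0460 * 7.0240 = 9.2206 kJ
Q2 (latent) = 1.2550 * 337.9630 = 424.1436 kJ
Q3 (sensible, liquid) = 1.2550 * 3.9550 * 78.6480 = 390.3713 kJ
Q_total = 823.7355 kJ

823.7355 kJ


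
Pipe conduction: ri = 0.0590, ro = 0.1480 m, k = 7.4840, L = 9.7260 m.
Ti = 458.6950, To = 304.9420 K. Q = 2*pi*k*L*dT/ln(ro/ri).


dT = 153.7530 K
ln(ro/ri) = 0.9197
Q = 2*pi*7.4840*9.7260*153.7530 / 0.9197 = 76460.5135 W

76460.5135 W


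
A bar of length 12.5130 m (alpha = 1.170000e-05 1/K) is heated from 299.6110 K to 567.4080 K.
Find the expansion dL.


dT = 267.7970 K
dL = 1.170000e-05 * 12.5130 * 267.7970 = 0.039206 m
L_final = 12.552206 m

dL = 0.039206 m


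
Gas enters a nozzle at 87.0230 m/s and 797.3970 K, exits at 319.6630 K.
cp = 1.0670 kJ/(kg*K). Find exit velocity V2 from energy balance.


dT = 477.7340 K
2*cp*1000*dT = 1019484.3560
V1^2 = 7573.0025
V2 = sqrt(1027057.3585) = 1013.4384 m/s

1013.4384 m/s


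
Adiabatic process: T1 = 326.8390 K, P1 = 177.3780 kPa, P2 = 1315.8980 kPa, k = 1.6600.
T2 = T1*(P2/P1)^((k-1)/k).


(k-1)/k = 0.3976
(P2/P1)^exp = 2.2184
T2 = 326.8390 * 2.2184 = 725.0462 K

725.0462 K


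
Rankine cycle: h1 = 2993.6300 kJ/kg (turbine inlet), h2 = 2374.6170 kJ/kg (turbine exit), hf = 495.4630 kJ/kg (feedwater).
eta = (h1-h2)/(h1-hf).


W = 619.0130 kJ/kg
Q_in = 2498.1670 kJ/kg
eta = 0.2478 = 24.7787%

eta = 24.7787%


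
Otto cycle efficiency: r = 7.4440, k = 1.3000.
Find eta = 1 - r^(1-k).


r^(k-1) = 1.8262
eta = 1 - 1/1.8262 = 0.4524 = 45.2407%

45.2407%


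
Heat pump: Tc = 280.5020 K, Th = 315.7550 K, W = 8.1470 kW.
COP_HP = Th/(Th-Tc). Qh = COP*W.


COP = 315.7550 / 35.2530 = 8.9568
Qh = 8.9568 * 8.1470 = 72.9713 kW

COP = 8.9568, Qh = 72.9713 kW


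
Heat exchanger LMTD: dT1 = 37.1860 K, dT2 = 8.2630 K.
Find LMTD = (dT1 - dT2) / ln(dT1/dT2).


dT1/dT2 = 4.5003
ln(dT1/dT2) = 1.5041
LMTD = 28.9230 / 1.5041 = 19.2289 K

19.2289 K


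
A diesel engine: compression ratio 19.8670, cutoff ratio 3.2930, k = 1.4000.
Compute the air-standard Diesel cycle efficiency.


r^(k-1) = 3.3056
rc^k = 5.3043
eta = 0.5944 = 59.4381%

59.4381%


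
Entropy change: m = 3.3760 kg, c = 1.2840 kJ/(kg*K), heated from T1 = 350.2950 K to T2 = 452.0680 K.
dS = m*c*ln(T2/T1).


T2/T1 = 1.2905
ln(T2/T1) = 0.2551
dS = 3.3760 * 1.2840 * 0.2551 = 1.1056 kJ/K

1.1056 kJ/K


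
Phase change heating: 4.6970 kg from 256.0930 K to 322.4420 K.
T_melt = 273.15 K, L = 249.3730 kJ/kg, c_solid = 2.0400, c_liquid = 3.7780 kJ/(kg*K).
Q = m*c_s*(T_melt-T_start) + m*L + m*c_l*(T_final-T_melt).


Q1 (sensible, solid) = 4.6970 * 2.0400 * 17.0570 = 163.4381 kJ
Q2 (latent) = 4.6970 * 249.3730 = 1171.3050 kJ
Q3 (sensible, liquid) = 4.6970 * 3.7780 * 49.2920 = 874.6997 kJ
Q_total = 2209.4428 kJ

2209.4428 kJ


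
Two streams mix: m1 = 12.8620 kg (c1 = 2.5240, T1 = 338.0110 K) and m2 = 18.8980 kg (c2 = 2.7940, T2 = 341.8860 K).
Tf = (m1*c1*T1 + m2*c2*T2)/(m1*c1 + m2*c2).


num = 29025.0104
den = 85.2647
Tf = 340.4106 K

340.4106 K


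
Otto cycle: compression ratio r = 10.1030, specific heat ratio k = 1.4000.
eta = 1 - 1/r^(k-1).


r^(k-1) = 2.5222
eta = 1 - 1/2.5222 = 0.6035 = 60.3521%

60.3521%


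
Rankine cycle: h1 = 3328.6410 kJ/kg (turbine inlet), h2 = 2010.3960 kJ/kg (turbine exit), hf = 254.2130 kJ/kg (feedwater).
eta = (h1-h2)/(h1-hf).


W = 1318.2450 kJ/kg
Q_in = 3074.4280 kJ/kg
eta = 0.4288 = 42.8777%

eta = 42.8777%


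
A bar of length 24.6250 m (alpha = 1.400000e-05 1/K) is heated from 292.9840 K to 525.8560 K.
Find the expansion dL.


dT = 232.8720 K
dL = 1.400000e-05 * 24.6250 * 232.8720 = 0.080283 m
L_final = 24.705283 m

dL = 0.080283 m


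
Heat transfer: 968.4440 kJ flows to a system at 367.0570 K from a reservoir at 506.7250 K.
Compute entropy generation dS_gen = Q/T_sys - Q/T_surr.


dS_sys = 968.4440/367.0570 = 2.6384 kJ/K
dS_surr = -968.4440/506.7250 = -1.9112 kJ/K
dS_gen = 2.6384 - 1.9112 = 0.7272 kJ/K (irreversible)

dS_gen = 0.7272 kJ/K, irreversible


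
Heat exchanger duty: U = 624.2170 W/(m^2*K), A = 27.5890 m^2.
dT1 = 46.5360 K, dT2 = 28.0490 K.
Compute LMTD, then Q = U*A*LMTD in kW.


LMTD = 36.5159 K
Q = 624.2170 * 27.5890 * 36.5159 = 628858.6399 W = 628.8586 kW

628.8586 kW


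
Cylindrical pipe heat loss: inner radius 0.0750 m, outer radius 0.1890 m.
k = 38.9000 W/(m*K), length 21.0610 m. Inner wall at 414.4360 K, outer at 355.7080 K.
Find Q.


dT = 58.7280 K
ln(ro/ri) = 0.9243
Q = 2*pi*38.9000*21.0610*58.7280 / 0.9243 = 327084.5473 W

327084.5473 W


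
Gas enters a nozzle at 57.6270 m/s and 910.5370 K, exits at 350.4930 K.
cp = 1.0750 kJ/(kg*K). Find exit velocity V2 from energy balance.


dT = 560.0440 K
2*cp*1000*dT = 1204094.6000
V1^2 = 3320.8711
V2 = sqrt(1207415.4711) = 1098.8246 m/s

1098.8246 m/s


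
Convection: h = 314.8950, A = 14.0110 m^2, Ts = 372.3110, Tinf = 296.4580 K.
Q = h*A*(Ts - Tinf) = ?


dT = 75.8530 K
Q = 314.8950 * 14.0110 * 75.8530 = 334662.9691 W

334662.9691 W


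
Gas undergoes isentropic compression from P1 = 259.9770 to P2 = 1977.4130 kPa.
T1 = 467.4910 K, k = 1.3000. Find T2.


(k-1)/k = 0.2308
(P2/P1)^exp = 1.5971
T2 = 467.4910 * 1.5971 = 746.6524 K

746.6524 K


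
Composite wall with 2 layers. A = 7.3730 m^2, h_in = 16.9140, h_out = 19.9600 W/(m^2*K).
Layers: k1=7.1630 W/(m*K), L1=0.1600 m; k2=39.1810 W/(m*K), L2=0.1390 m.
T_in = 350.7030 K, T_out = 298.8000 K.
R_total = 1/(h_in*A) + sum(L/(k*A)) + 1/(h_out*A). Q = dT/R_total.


R_conv_in = 1/(16.9140*7.3730) = 0.0080
R_1 = 0.1600/(7.1630*7.3730) = 0.0030
R_2 = 0.1390/(39.1810*7.3730) = 0.0005
R_conv_out = 1/(19.9600*7.3730) = 0.0068
R_total = 0.0183 K/W
Q = 51.9030 / 0.0183 = 2832.4180 W

R_total = 0.0183 K/W, Q = 2832.4180 W


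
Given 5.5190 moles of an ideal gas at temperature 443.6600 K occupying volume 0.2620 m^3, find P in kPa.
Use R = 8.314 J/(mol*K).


P = nRT/V = 5.5190 * 8.314 * 443.6600 / 0.2620
= 20357.3240 / 0.2620 = 77699.7100 Pa = 77.6997 kPa

77.6997 kPa


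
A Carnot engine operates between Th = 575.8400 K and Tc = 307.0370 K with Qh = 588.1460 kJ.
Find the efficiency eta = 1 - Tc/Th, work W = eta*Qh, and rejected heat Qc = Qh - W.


eta = 1 - 307.0370/575.8400 = 0.4668
W = 0.4668 * 588.1460 = 274.5475 kJ
Qc = 588.1460 - 274.5475 = 313.5985 kJ

eta = 46.6802%, W = 274.5475 kJ, Qc = 313.5985 kJ


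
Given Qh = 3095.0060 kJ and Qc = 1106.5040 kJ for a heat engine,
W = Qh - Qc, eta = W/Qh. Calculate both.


W = 3095.0060 - 1106.5040 = 1988.5020 kJ
eta = 1988.5020 / 3095.0060 = 0.6425 = 64.2487%

W = 1988.5020 kJ, eta = 64.2487%


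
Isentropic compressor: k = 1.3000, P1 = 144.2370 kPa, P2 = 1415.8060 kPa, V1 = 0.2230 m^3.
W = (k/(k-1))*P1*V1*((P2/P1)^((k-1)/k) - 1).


(k-1)/k = 0.2308
(P2/P1)^exp = 1.6940
W = 4.3333 * 144.2370 * 0.2230 * (1.6940 - 1) = 96.7265 kJ

96.7265 kJ


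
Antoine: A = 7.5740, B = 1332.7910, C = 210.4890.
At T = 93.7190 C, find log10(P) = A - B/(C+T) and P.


C+T = 304.2080
B/(C+T) = 4.3812
log10(P) = 7.5740 - 4.3812 = 3.1928
P = 10^3.1928 = 1558.8945 mmHg

1558.8945 mmHg


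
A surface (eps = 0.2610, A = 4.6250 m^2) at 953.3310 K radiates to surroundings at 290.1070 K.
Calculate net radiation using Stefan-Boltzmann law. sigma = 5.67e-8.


T^4 = 8.2599e+11
Tsurr^4 = 7.0833e+09
Q = 0.2610 * 5.67e-8 * 4.6250 * 8.1891e+11 = 56049.2525 W

56049.2525 W


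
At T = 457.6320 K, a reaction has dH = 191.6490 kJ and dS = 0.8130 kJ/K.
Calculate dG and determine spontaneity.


T*dS = 457.6320 * 0.8130 = 372.0548 kJ
dG = 191.6490 - 372.0548 = -180.4058 kJ (spontaneous)

dG = -180.4058 kJ, spontaneous


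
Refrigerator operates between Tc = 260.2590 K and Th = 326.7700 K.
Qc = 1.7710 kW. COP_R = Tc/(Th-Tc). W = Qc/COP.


COP = 260.2590 / 66.5110 = 3.9130
W = 1.7710 / 3.9130 = 0.4526 kW

COP = 3.9130, W = 0.4526 kW


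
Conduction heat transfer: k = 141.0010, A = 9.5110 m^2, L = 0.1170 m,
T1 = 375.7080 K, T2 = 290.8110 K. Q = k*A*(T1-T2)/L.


dT = 84.8970 K
Q = 141.0010 * 9.5110 * 84.8970 / 0.1170 = 973094.1385 W

973094.1385 W


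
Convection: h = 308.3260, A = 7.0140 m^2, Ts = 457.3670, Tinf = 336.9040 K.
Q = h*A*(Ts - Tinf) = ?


dT = 120.4630 K
Q = 308.3260 * 7.0140 * 120.4630 = 260513.1108 W

260513.1108 W


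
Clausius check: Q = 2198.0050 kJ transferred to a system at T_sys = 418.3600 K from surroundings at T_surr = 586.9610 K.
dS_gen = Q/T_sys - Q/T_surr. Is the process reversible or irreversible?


dS_sys = 2198.0050/418.3600 = 5.2539 kJ/K
dS_surr = -2198.0050/586.9610 = -3.7447 kJ/K
dS_gen = 5.2539 - 3.7447 = 1.5091 kJ/K (irreversible)

dS_gen = 1.5091 kJ/K, irreversible


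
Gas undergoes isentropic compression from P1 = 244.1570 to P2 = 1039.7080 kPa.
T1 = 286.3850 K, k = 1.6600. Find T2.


(k-1)/k = 0.3976
(P2/P1)^exp = 1.7790
T2 = 286.3850 * 1.7790 = 509.4844 K

509.4844 K


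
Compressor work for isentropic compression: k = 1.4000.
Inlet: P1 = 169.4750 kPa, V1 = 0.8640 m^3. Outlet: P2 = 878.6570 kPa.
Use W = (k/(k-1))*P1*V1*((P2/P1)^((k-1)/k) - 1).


(k-1)/k = 0.2857
(P2/P1)^exp = 1.6003
W = 3.5000 * 169.4750 * 0.8640 * (1.6003 - 1) = 307.6539 kJ

307.6539 kJ


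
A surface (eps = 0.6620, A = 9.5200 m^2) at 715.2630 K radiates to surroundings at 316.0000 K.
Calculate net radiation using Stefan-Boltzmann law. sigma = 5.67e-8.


T^4 = 2.6174e+11
Tsurr^4 = 9.9712e+09
Q = 0.6620 * 5.67e-8 * 9.5200 * 2.5176e+11 = 89964.7822 W

89964.7822 W


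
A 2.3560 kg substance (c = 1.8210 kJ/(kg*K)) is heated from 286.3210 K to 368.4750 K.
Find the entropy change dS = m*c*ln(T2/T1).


T2/T1 = 1.2869
ln(T2/T1) = 0.2523
dS = 2.3560 * 1.8210 * 0.2523 = 1.0823 kJ/K

1.0823 kJ/K


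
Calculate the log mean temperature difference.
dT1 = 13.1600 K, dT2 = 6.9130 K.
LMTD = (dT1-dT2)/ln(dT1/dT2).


dT1/dT2 = 1.9037
ln(dT1/dT2) = 0.6438
LMTD = 6.2470 / 0.6438 = 9.7037 K

9.7037 K


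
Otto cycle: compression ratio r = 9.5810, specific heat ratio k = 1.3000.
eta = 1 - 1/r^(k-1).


r^(k-1) = 1.9698
eta = 1 - 1/1.9698 = 0.4923 = 49.2336%

49.2336%


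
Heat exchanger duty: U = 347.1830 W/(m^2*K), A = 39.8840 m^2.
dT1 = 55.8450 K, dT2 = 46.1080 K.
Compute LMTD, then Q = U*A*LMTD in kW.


LMTD = 50.8211 K
Q = 347.1830 * 39.8840 * 50.8211 = 703722.6036 W = 703.7226 kW

703.7226 kW


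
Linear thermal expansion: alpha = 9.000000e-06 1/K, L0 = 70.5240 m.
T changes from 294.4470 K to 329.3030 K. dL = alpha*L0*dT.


dT = 34.8560 K
dL = 9.000000e-06 * 70.5240 * 34.8560 = 0.022124 m
L_final = 70.546124 m

dL = 0.022124 m


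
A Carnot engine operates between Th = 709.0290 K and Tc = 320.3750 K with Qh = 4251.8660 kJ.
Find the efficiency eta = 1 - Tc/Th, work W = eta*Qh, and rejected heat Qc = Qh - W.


eta = 1 - 320.3750/709.0290 = 0.5481
W = 0.5481 * 4251.8660 = 2330.6589 kJ
Qc = 4251.8660 - 2330.6589 = 1921.2071 kJ

eta = 54.8150%, W = 2330.6589 kJ, Qc = 1921.2071 kJ


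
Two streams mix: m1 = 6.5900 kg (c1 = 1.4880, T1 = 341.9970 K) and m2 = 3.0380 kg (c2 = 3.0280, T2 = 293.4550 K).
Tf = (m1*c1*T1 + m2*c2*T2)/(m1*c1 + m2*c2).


num = 6053.1065
den = 19.0050
Tf = 318.5010 K

318.5010 K


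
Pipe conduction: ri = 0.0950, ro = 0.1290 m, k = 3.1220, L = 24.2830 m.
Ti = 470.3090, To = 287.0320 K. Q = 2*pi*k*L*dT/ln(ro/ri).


dT = 183.2770 K
ln(ro/ri) = 0.3059
Q = 2*pi*3.1220*24.2830*183.2770 / 0.3059 = 285360.0562 W

285360.0562 W


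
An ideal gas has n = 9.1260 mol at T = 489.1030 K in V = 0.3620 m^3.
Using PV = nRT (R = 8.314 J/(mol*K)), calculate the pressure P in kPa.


P = nRT/V = 9.1260 * 8.314 * 489.1030 / 0.3620
= 37109.9878 / 0.3620 = 102513.7784 Pa = 102.5138 kPa

102.5138 kPa


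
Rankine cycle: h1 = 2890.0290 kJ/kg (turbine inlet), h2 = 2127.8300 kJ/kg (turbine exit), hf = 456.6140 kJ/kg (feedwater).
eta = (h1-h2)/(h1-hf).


W = 762.1990 kJ/kg
Q_in = 2433.4150 kJ/kg
eta = 0.3132 = 31.3222%

eta = 31.3222%


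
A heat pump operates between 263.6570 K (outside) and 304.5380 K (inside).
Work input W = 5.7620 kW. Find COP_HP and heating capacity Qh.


COP = 304.5380 / 40.8810 = 7.4494
Qh = 7.4494 * 5.7620 = 42.9233 kW

COP = 7.4494, Qh = 42.9233 kW


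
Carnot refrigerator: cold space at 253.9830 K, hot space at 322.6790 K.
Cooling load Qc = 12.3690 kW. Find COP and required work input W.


COP = 253.9830 / 68.6960 = 3.6972
W = 12.3690 / 3.6972 = 3.3455 kW

COP = 3.6972, W = 3.3455 kW


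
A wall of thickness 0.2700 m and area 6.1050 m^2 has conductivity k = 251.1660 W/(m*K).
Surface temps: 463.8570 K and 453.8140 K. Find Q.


dT = 10.0430 K
Q = 251.1660 * 6.1050 * 10.0430 / 0.2700 = 57035.6265 W

57035.6265 W


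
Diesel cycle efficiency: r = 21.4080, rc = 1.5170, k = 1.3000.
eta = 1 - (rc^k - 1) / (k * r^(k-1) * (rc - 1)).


r^(k-1) = 2.5071
rc^k = 1.7190
eta = 0.5733 = 57.3288%

57.3288%


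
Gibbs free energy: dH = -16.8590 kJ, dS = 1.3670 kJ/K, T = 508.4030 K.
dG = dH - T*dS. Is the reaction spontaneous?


T*dS = 508.4030 * 1.3670 = 694.9869 kJ
dG = -16.8590 - 694.9869 = -711.8459 kJ (spontaneous)

dG = -711.8459 kJ, spontaneous


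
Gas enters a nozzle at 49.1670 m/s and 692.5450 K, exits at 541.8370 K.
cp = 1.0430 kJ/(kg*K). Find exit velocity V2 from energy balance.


dT = 150.7080 K
2*cp*1000*dT = 314376.8880
V1^2 = 2417.3939
V2 = sqrt(316794.2819) = 562.8448 m/s

562.8448 m/s


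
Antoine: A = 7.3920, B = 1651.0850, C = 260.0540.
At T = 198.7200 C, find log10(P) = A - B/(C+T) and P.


C+T = 458.7740
B/(C+T) = 3.5989
log10(P) = 7.3920 - 3.5989 = 3.7931
P = 10^3.7931 = 6210.0188 mmHg

6210.0188 mmHg


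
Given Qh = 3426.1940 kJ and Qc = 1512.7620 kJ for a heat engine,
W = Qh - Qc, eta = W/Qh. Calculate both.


W = 3426.1940 - 1512.7620 = 1913.4320 kJ
eta = 1913.4320 / 3426.1940 = 0.5585 = 55.8472%

W = 1913.4320 kJ, eta = 55.8472%


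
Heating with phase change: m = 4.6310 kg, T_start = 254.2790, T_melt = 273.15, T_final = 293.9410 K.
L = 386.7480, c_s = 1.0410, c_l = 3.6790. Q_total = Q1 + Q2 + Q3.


Q1 (sensible, solid) = 4.6310 * 1.0410 * 18.8710 = 90.9747 kJ
Q2 (latent) = 4.6310 * 386.7480 = 1791.0300 kJ
Q3 (sensible, liquid) = 4.6310 * 3.6790 * 20.7910 = 354.2256 kJ
Q_total = 2236.2302 kJ

2236.2302 kJ


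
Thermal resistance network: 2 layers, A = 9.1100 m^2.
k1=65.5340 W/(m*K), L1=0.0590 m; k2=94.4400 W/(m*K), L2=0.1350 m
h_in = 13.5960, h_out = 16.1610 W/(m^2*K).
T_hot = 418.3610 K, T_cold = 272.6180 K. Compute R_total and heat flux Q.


R_conv_in = 1/(13.5960*9.1100) = 0.0081
R_1 = 0.0590/(65.5340*9.1100) = 9.8825e-05
R_2 = 0.1350/(94.4400*9.1100) = 0.0002
R_conv_out = 1/(16.1610*9.1100) = 0.0068
R_total = 0.0151 K/W
Q = 145.7430 / 0.0151 = 9638.0392 W

R_total = 0.0151 K/W, Q = 9638.0392 W


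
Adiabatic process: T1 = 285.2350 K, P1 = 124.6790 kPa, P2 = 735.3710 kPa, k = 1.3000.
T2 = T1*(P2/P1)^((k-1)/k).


(k-1)/k = 0.2308
(P2/P1)^exp = 1.5061
T2 = 285.2350 * 1.5061 = 429.5955 K

429.5955 K


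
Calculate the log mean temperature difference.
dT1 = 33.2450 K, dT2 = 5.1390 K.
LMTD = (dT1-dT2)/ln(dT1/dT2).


dT1/dT2 = 6.4692
ln(dT1/dT2) = 1.8670
LMTD = 28.1060 / 1.8670 = 15.0537 K

15.0537 K


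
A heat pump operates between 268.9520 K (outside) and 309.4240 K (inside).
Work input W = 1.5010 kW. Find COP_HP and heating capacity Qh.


COP = 309.4240 / 40.4720 = 7.6454
Qh = 7.6454 * 1.5010 = 11.4757 kW

COP = 7.6454, Qh = 11.4757 kW


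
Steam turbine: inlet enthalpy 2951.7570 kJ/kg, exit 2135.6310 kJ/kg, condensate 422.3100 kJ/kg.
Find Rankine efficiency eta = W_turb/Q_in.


W = 816.1260 kJ/kg
Q_in = 2529.4470 kJ/kg
eta = 0.3226 = 32.2650%

eta = 32.2650%


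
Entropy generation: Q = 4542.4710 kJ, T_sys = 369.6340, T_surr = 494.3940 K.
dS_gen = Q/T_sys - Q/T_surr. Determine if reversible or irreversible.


dS_sys = 4542.4710/369.6340 = 12.2891 kJ/K
dS_surr = -4542.4710/494.3940 = -9.1880 kJ/K
dS_gen = 12.2891 - 9.1880 = 3.1011 kJ/K (irreversible)

dS_gen = 3.1011 kJ/K, irreversible


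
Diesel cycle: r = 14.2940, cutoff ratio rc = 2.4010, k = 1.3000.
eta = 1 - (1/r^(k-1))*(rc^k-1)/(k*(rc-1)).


r^(k-1) = 2.2210
rc^k = 3.1226
eta = 0.4753 = 47.5276%

47.5276%


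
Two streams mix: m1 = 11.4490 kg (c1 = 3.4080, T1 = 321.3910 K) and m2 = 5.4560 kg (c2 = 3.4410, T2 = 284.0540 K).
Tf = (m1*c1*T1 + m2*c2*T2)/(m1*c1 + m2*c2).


num = 17872.9528
den = 57.7923
Tf = 309.2619 K

309.2619 K


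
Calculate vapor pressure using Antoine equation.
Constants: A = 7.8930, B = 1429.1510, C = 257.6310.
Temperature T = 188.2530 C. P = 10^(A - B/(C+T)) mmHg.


C+T = 445.8840
B/(C+T) = 3.2052
log10(P) = 7.8930 - 3.2052 = 4.6878
P = 10^4.6878 = 48729.4959 mmHg

48729.4959 mmHg


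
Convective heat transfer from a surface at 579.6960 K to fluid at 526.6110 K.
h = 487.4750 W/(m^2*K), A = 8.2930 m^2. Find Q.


dT = 53.0850 K
Q = 487.4750 * 8.2930 * 53.0850 = 214603.0228 W

214603.0228 W


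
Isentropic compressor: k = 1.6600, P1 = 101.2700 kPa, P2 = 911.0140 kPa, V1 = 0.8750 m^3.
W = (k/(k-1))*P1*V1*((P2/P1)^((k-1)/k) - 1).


(k-1)/k = 0.3976
(P2/P1)^exp = 2.3951
W = 2.5152 * 101.2700 * 0.8750 * (2.3951 - 1) = 310.9210 kJ

310.9210 kJ


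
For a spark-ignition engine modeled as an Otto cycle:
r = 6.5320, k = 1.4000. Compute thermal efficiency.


r^(k-1) = 2.1185
eta = 1 - 1/2.1185 = 0.5280 = 52.7957%

52.7957%


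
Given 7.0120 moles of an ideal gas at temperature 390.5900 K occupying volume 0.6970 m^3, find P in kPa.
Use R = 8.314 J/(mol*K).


P = nRT/V = 7.0120 * 8.314 * 390.5900 / 0.6970
= 22770.5252 / 0.6970 = 32669.3331 Pa = 32.6693 kPa

32.6693 kPa


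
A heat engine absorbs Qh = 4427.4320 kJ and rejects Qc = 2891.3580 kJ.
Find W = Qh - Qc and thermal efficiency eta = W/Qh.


W = 4427.4320 - 2891.3580 = 1536.0740 kJ
eta = 1536.0740 / 4427.4320 = 0.3469 = 34.6945%

W = 1536.0740 kJ, eta = 34.6945%


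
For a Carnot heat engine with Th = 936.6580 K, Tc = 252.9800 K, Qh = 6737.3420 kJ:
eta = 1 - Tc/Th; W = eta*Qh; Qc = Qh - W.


eta = 1 - 252.9800/936.6580 = 0.7299
W = 0.7299 * 6737.3420 = 4917.6674 kJ
Qc = 6737.3420 - 4917.6674 = 1819.6746 kJ

eta = 72.9912%, W = 4917.6674 kJ, Qc = 1819.6746 kJ


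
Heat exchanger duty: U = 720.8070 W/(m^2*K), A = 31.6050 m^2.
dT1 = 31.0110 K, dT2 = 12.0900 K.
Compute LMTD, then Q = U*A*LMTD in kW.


LMTD = 20.0868 K
Q = 720.8070 * 31.6050 * 20.0868 = 457598.8098 W = 457.5988 kW

457.5988 kW


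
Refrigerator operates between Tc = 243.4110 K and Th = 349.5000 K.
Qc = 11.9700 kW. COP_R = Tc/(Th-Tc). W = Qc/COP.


COP = 243.4110 / 106.0890 = 2.2944
W = 11.9700 / 2.2944 = 5.2170 kW

COP = 2.2944, W = 5.2170 kW


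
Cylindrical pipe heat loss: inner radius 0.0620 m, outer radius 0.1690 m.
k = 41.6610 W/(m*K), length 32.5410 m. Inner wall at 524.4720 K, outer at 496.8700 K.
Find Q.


dT = 27.6020 K
ln(ro/ri) = 1.0028
Q = 2*pi*41.6610*32.5410*27.6020 / 1.0028 = 234467.2167 W

234467.2167 W


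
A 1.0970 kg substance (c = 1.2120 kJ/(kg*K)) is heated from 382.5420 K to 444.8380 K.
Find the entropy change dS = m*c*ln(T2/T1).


T2/T1 = 1.1628
ln(T2/T1) = 0.1509
dS = 1.0970 * 1.2120 * 0.1509 = 0.2006 kJ/K

0.2006 kJ/K


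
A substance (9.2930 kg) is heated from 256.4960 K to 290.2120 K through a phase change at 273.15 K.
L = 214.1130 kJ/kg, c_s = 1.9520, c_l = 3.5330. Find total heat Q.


Q1 (sensible, solid) = 9.2930 * 1.9520 * 16.6540 = 302.1025 kJ
Q2 (latent) = 9.2930 * 214.1130 = 1989.7521 kJ
Q3 (sensible, liquid) = 9.2930 * 3.5330 * 17.0620 = 560.1825 kJ
Q_total = 2852.0371 kJ

2852.0371 kJ


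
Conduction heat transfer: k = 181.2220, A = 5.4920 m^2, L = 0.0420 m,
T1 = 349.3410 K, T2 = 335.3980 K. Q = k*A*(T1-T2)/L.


dT = 13.9430 K
Q = 181.2220 * 5.4920 * 13.9430 / 0.0420 = 330406.3494 W

330406.3494 W


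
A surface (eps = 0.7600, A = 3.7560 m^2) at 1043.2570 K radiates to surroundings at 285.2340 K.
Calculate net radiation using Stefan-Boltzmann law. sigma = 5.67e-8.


T^4 = 1.1846e+12
Tsurr^4 = 6.6192e+09
Q = 0.7600 * 5.67e-8 * 3.7560 * 1.1780e+12 = 190657.5085 W

190657.5085 W


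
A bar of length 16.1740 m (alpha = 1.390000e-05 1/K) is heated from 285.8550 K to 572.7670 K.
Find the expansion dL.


dT = 286.9120 K
dL = 1.390000e-05 * 16.1740 * 286.9120 = 0.064503 m
L_final = 16.238503 m

dL = 0.064503 m


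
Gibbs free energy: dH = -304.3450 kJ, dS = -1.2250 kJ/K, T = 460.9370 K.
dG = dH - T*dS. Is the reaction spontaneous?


T*dS = 460.9370 * -1.2250 = -564.6478 kJ
dG = -304.3450 + 564.6478 = 260.3028 kJ (non-spontaneous)

dG = 260.3028 kJ, non-spontaneous


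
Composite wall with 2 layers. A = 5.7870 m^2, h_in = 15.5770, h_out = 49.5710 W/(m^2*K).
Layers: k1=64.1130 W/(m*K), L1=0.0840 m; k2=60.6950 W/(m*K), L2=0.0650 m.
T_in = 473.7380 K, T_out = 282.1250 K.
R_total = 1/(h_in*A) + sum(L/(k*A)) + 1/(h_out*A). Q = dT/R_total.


R_conv_in = 1/(15.5770*5.7870) = 0.0111
R_1 = 0.0840/(64.1130*5.7870) = 0.0002
R_2 = 0.0650/(60.6950*5.7870) = 0.0002
R_conv_out = 1/(49.5710*5.7870) = 0.0035
R_total = 0.0150 K/W
Q = 191.6130 / 0.0150 = 12782.0906 W

R_total = 0.0150 K/W, Q = 12782.0906 W


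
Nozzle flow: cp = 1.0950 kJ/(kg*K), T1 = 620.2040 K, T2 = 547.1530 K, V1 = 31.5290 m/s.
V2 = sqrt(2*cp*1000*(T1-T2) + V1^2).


dT = 73.0510 K
2*cp*1000*dT = 159981.6900
V1^2 = 994.0778
V2 = sqrt(160975.7678) = 401.2179 m/s

401.2179 m/s


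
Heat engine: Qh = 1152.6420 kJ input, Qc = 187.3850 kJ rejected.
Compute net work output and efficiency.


W = 1152.6420 - 187.3850 = 965.2570 kJ
eta = 965.2570 / 1152.6420 = 0.8374 = 83.7430%

W = 965.2570 kJ, eta = 83.7430%


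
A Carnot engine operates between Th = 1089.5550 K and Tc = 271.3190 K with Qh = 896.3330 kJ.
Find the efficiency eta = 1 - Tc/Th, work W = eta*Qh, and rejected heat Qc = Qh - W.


eta = 1 - 271.3190/1089.5550 = 0.7510
W = 0.7510 * 896.3330 = 673.1298 kJ
Qc = 896.3330 - 673.1298 = 223.2032 kJ

eta = 75.0982%, W = 673.1298 kJ, Qc = 223.2032 kJ


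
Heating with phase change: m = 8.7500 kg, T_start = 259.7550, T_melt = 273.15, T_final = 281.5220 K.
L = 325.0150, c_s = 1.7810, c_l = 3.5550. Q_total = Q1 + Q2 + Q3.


Q1 (sensible, solid) = 8.7500 * 1.7810 * 13.3950 = 208.7443 kJ
Q2 (latent) = 8.7500 * 325.0150 = 2843.8812 kJ
Q3 (sensible, liquid) = 8.7500 * 3.5550 * 8.3720 = 260.4215 kJ
Q_total = 3313.0471 kJ

3313.0471 kJ


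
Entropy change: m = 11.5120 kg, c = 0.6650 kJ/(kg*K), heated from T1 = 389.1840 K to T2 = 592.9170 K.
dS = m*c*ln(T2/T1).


T2/T1 = 1.5235
ln(T2/T1) = 0.4210
dS = 11.5120 * 0.6650 * 0.4210 = 3.2230 kJ/K

3.2230 kJ/K


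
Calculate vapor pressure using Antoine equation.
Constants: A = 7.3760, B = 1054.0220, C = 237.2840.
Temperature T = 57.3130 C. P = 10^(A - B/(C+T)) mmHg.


C+T = 294.5970
B/(C+T) = 3.5778
log10(P) = 7.3760 - 3.5778 = 3.7982
P = 10^3.7982 = 6282.8453 mmHg

6282.8453 mmHg


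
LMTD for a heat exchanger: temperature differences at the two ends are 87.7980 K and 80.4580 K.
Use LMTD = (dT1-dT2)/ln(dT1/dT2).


dT1/dT2 = 1.0912
ln(dT1/dT2) = 0.0873
LMTD = 7.3400 / 0.0873 = 84.0746 K

84.0746 K


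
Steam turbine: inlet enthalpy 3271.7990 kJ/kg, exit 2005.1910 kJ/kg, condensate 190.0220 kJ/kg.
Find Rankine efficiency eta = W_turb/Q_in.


W = 1266.6080 kJ/kg
Q_in = 3081.7770 kJ/kg
eta = 0.4110 = 41.0999%

eta = 41.0999%


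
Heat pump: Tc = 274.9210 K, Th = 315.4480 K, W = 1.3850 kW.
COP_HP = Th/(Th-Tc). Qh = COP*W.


COP = 315.4480 / 40.5270 = 7.7837
Qh = 7.7837 * 1.3850 = 10.7804 kW

COP = 7.7837, Qh = 10.7804 kW


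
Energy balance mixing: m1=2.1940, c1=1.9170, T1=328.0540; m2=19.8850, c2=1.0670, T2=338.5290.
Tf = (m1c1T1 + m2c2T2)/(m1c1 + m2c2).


num = 8562.4313
den = 25.4232
Tf = 336.7961 K

336.7961 K


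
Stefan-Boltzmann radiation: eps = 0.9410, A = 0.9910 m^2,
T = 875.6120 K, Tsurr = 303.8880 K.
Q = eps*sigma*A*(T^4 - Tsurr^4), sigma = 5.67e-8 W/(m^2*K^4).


T^4 = 5.8782e+11
Tsurr^4 = 8.5281e+09
Q = 0.9410 * 5.67e-8 * 0.9910 * 5.7930e+11 = 30629.9481 W

30629.9481 W


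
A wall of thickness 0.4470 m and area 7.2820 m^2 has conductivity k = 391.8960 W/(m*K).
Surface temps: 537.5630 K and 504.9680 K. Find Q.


dT = 32.5950 K
Q = 391.8960 * 7.2820 * 32.5950 / 0.4470 = 208096.5919 W

208096.5919 W


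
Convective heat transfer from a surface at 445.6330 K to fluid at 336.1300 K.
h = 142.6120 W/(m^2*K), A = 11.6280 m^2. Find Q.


dT = 109.5030 K
Q = 142.6120 * 11.6280 * 109.5030 = 181587.9857 W

181587.9857 W


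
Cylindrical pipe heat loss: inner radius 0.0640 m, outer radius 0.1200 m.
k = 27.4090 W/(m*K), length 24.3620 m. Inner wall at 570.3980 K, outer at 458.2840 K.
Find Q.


dT = 112.1140 K
ln(ro/ri) = 0.6286
Q = 2*pi*27.4090*24.3620*112.1140 / 0.6286 = 748282.3239 W

748282.3239 W


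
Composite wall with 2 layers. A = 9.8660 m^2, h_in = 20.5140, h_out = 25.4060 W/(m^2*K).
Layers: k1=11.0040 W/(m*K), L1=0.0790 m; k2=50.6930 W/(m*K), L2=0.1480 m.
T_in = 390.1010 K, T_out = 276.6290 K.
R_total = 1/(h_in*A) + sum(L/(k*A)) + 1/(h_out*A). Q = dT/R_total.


R_conv_in = 1/(20.5140*9.8660) = 0.0049
R_1 = 0.0790/(11.0040*9.8660) = 0.0007
R_2 = 0.1480/(50.6930*9.8660) = 0.0003
R_conv_out = 1/(25.4060*9.8660) = 0.0040
R_total = 0.0100 K/W
Q = 113.4720 / 0.0100 = 11399.5737 W

R_total = 0.0100 K/W, Q = 11399.5737 W


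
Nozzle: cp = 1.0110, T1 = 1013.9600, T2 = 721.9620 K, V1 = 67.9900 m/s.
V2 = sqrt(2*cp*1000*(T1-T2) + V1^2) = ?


dT = 291.9980 K
2*cp*1000*dT = 590419.9560
V1^2 = 4622.6401
V2 = sqrt(595042.5961) = 771.3900 m/s

771.3900 m/s


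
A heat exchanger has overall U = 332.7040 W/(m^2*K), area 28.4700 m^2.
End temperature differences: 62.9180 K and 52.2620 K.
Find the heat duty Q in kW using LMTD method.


LMTD = 57.4253 K
Q = 332.7040 * 28.4700 * 57.4253 = 543937.3408 W = 543.9373 kW

543.9373 kW


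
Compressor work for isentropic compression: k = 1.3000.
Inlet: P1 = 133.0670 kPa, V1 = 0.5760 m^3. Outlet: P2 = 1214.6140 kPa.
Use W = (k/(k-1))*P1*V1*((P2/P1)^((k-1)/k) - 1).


(k-1)/k = 0.2308
(P2/P1)^exp = 1.6658
W = 4.3333 * 133.0670 * 0.5760 * (1.6658 - 1) = 221.1363 kJ

221.1363 kJ


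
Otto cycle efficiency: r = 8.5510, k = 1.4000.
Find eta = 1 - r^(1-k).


r^(k-1) = 2.3594
eta = 1 - 1/2.3594 = 0.5762 = 57.6168%

57.6168%


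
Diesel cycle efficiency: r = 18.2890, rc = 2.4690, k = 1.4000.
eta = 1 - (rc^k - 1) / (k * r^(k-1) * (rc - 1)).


r^(k-1) = 3.1980
rc^k = 3.5443
eta = 0.6132 = 61.3151%

61.3151%


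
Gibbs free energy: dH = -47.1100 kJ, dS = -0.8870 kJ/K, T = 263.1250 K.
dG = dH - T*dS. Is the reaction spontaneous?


T*dS = 263.1250 * -0.8870 = -233.3919 kJ
dG = -47.1100 + 233.3919 = 186.2819 kJ (non-spontaneous)

dG = 186.2819 kJ, non-spontaneous


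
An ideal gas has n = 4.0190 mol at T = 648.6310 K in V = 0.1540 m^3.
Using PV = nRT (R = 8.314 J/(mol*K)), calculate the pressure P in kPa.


P = nRT/V = 4.0190 * 8.314 * 648.6310 / 0.1540
= 21673.3342 / 0.1540 = 140735.9362 Pa = 140.7359 kPa

140.7359 kPa


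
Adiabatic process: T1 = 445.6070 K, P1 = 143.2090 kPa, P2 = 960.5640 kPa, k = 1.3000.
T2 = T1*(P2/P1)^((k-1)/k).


(k-1)/k = 0.2308
(P2/P1)^exp = 1.5515
T2 = 445.6070 * 1.5515 = 691.3464 K

691.3464 K


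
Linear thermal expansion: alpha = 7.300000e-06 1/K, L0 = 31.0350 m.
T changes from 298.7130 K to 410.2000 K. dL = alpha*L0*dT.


dT = 111.4870 K
dL = 7.300000e-06 * 31.0350 * 111.4870 = 0.025258 m
L_final = 31.060258 m

dL = 0.025258 m


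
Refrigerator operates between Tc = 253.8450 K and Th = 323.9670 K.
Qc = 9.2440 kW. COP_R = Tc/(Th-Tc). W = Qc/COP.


COP = 253.8450 / 70.1220 = 3.6200
W = 9.2440 / 3.6200 = 2.5536 kW

COP = 3.6200, W = 2.5536 kW


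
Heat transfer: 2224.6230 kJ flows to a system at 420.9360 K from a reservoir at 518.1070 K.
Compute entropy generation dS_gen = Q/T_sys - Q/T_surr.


dS_sys = 2224.6230/420.9360 = 5.2849 kJ/K
dS_surr = -2224.6230/518.1070 = -4.2938 kJ/K
dS_gen = 5.2849 - 4.2938 = 0.9912 kJ/K (irreversible)

dS_gen = 0.9912 kJ/K, irreversible


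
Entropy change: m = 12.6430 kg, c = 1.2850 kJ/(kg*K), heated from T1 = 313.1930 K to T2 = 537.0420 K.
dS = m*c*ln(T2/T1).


T2/T1 = 1.7147
ln(T2/T1) = 0.5393
dS = 12.6430 * 1.2850 * 0.5393 = 8.7609 kJ/K

8.7609 kJ/K


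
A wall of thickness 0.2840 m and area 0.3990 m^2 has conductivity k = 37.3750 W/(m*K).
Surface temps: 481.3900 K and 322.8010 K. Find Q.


dT = 158.5890 K
Q = 37.3750 * 0.3990 * 158.5890 / 0.2840 = 8327.3883 W

8327.3883 W


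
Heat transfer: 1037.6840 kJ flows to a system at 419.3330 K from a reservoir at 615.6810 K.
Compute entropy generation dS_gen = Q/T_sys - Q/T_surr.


dS_sys = 1037.6840/419.3330 = 2.4746 kJ/K
dS_surr = -1037.6840/615.6810 = -1.6854 kJ/K
dS_gen = 2.4746 - 1.6854 = 0.7892 kJ/K (irreversible)

dS_gen = 0.7892 kJ/K, irreversible


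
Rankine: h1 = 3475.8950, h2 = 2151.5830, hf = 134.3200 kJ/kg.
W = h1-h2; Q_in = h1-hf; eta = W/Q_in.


W = 1324.3120 kJ/kg
Q_in = 3341.5750 kJ/kg
eta = 0.3963 = 39.6314%

eta = 39.6314%


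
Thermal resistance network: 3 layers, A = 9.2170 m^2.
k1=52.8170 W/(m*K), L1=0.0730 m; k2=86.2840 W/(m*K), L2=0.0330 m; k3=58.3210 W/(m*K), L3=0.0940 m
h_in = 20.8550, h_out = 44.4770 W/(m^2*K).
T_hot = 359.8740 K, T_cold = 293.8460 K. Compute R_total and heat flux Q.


R_conv_in = 1/(20.8550*9.2170) = 0.0052
R_1 = 0.0730/(52.8170*9.2170) = 0.0001
R_2 = 0.0330/(86.2840*9.2170) = 4.1495e-05
R_3 = 0.0940/(58.3210*9.2170) = 0.0002
R_conv_out = 1/(44.4770*9.2170) = 0.0024
R_total = 0.0080 K/W
Q = 66.0280 / 0.0080 = 8245.2229 W

R_total = 0.0080 K/W, Q = 8245.2229 W


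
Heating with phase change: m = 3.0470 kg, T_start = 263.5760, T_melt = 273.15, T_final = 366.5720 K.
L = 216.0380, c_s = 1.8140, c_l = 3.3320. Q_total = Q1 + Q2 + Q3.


Q1 (sensible, solid) = 3.0470 * 1.8140 * 9.5740 = 52.9180 kJ
Q2 (latent) = 3.0470 * 216.0380 = 658.2678 kJ
Q3 (sensible, liquid) = 3.0470 * 3.3320 * 93.4220 = 948.4766 kJ
Q_total = 1659.6623 kJ

1659.6623 kJ


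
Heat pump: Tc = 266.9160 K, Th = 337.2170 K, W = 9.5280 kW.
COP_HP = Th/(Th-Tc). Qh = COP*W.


COP = 337.2170 / 70.3010 = 4.7968
Qh = 4.7968 * 9.5280 = 45.7035 kW

COP = 4.7968, Qh = 45.7035 kW


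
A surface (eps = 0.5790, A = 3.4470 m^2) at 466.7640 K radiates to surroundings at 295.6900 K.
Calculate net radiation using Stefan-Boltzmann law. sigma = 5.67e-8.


T^4 = 4.7467e+10
Tsurr^4 = 7.6445e+09
Q = 0.5790 * 5.67e-8 * 3.4470 * 3.9822e+10 = 4506.3932 W

4506.3932 W


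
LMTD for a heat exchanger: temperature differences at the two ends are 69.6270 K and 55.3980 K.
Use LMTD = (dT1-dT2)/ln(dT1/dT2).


dT1/dT2 = 1.2569
ln(dT1/dT2) = 0.2286
LMTD = 14.2290 / 0.2286 = 62.2417 K

62.2417 K


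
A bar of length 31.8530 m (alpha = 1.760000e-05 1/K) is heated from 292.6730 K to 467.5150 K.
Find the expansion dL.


dT = 174.8420 K
dL = 1.760000e-05 * 31.8530 * 174.8420 = 0.098019 m
L_final = 31.951019 m

dL = 0.098019 m


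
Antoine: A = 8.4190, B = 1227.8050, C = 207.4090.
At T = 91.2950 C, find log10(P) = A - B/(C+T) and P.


C+T = 298.7040
B/(C+T) = 4.1104
log10(P) = 8.4190 - 4.1104 = 4.3086
P = 10^4.3086 = 20349.7728 mmHg

20349.7728 mmHg


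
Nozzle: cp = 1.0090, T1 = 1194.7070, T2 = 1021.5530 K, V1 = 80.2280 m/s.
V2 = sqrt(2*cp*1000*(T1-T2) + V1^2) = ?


dT = 173.1540 K
2*cp*1000*dT = 349424.7720
V1^2 = 6436.5320
V2 = sqrt(355861.3040) = 596.5411 m/s

596.5411 m/s


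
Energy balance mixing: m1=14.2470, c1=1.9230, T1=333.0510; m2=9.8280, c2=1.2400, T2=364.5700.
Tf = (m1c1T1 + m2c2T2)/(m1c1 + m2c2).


num = 13567.5044
den = 39.5837
Tf = 342.7548 K

342.7548 K


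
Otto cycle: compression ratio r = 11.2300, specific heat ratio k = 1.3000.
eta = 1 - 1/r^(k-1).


r^(k-1) = 2.0659
eta = 1 - 1/2.0659 = 0.5160 = 51.5955%

51.5955%


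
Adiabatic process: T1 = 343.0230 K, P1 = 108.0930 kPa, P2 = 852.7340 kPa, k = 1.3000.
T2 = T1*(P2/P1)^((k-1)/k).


(k-1)/k = 0.2308
(P2/P1)^exp = 1.6107
T2 = 343.0230 * 1.6107 = 552.4932 K

552.4932 K


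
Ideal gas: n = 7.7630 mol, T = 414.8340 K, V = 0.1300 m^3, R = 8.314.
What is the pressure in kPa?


P = nRT/V = 7.7630 * 8.314 * 414.8340 / 0.1300
= 26774.0426 / 0.1300 = 205954.1741 Pa = 205.9542 kPa

205.9542 kPa


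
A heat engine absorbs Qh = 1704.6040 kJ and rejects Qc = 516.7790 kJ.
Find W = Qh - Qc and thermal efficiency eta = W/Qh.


W = 1704.6040 - 516.7790 = 1187.8250 kJ
eta = 1187.8250 / 1704.6040 = 0.6968 = 69.6833%

W = 1187.8250 kJ, eta = 69.6833%


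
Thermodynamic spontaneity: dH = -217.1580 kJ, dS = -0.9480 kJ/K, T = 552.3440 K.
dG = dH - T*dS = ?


T*dS = 552.3440 * -0.9480 = -523.6221 kJ
dG = -217.1580 + 523.6221 = 306.4641 kJ (non-spontaneous)

dG = 306.4641 kJ, non-spontaneous


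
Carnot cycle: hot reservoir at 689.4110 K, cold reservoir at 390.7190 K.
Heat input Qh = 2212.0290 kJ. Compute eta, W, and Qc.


eta = 1 - 390.7190/689.4110 = 0.4333
W = 0.4333 * 2212.0290 = 958.3766 kJ
Qc = 2212.0290 - 958.3766 = 1253.6524 kJ

eta = 43.3257%, W = 958.3766 kJ, Qc = 1253.6524 kJ


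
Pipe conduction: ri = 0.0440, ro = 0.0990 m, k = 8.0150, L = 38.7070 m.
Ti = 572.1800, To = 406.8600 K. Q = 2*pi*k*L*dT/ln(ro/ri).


dT = 165.3200 K
ln(ro/ri) = 0.8109
Q = 2*pi*8.0150*38.7070*165.3200 / 0.8109 = 397388.0664 W

397388.0664 W


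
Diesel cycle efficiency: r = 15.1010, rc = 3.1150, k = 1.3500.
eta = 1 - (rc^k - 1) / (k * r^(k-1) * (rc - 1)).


r^(k-1) = 2.5861
rc^k = 4.6363
eta = 0.5076 = 50.7553%

50.7553%


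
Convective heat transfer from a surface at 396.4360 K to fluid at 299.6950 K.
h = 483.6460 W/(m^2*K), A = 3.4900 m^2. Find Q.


dT = 96.7410 K
Q = 483.6460 * 3.4900 * 96.7410 = 163291.5079 W

163291.5079 W


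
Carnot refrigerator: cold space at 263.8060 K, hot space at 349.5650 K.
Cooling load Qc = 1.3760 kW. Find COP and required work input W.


COP = 263.8060 / 85.7590 = 3.0761
W = 1.3760 / 3.0761 = 0.4473 kW

COP = 3.0761, W = 0.4473 kW


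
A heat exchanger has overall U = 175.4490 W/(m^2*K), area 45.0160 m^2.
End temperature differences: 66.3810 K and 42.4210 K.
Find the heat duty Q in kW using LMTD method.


LMTD = 53.5099 K
Q = 175.4490 * 45.0160 * 53.5099 = 422622.0886 W = 422.6221 kW

422.6221 kW


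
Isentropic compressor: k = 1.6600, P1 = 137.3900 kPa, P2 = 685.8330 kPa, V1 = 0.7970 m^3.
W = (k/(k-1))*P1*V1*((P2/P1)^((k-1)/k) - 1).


(k-1)/k = 0.3976
(P2/P1)^exp = 1.8951
W = 2.5152 * 137.3900 * 0.7970 * (1.8951 - 1) = 246.5070 kJ

246.5070 kJ


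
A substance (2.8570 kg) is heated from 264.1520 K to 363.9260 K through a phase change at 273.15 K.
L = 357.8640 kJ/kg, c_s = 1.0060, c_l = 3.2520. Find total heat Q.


Q1 (sensible, solid) = 2.8570 * 1.0060 * 8.9980 = 25.8615 kJ
Q2 (latent) = 2.8570 * 357.8640 = 1022.4174 kJ
Q3 (sensible, liquid) = 2.8570 * 3.2520 * 90.7760 = 843.3965 kJ
Q_total = 1891.6755 kJ

1891.6755 kJ


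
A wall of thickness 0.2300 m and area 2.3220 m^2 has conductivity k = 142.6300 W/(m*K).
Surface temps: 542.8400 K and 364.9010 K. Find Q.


dT = 177.9390 K
Q = 142.6300 * 2.3220 * 177.9390 / 0.2300 = 256221.9943 W

256221.9943 W


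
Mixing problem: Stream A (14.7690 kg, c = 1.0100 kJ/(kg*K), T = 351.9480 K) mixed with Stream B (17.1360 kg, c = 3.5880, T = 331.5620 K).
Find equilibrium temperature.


num = 25635.6466
den = 76.4007
Tf = 335.5422 K

335.5422 K


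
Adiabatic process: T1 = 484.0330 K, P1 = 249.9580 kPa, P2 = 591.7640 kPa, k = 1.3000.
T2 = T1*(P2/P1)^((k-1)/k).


(k-1)/k = 0.2308
(P2/P1)^exp = 1.2200
T2 = 484.0330 * 1.2200 = 590.5377 K

590.5377 K


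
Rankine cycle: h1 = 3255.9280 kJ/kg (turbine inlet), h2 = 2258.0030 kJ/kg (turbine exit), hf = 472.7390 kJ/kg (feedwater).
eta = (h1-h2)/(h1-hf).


W = 997.9250 kJ/kg
Q_in = 2783.1890 kJ/kg
eta = 0.3586 = 35.8555%

eta = 35.8555%


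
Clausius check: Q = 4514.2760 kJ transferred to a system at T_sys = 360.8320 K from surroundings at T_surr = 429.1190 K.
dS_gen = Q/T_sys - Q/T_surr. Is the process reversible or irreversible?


dS_sys = 4514.2760/360.8320 = 12.5107 kJ/K
dS_surr = -4514.2760/429.1190 = -10.5199 kJ/K
dS_gen = 12.5107 - 10.5199 = 1.9909 kJ/K (irreversible)

dS_gen = 1.9909 kJ/K, irreversible


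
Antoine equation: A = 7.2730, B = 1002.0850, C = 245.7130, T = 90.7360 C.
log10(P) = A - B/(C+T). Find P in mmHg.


C+T = 336.4490
B/(C+T) = 2.9784
log10(P) = 7.2730 - 2.9784 = 4.2946
P = 10^4.2946 = 19705.3545 mmHg

19705.3545 mmHg


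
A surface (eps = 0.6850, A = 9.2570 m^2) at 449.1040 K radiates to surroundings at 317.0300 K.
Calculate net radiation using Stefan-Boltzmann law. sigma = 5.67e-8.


T^4 = 4.0681e+10
Tsurr^4 = 1.0102e+10
Q = 0.6850 * 5.67e-8 * 9.2570 * 3.0579e+10 = 10994.2069 W

10994.2069 W
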